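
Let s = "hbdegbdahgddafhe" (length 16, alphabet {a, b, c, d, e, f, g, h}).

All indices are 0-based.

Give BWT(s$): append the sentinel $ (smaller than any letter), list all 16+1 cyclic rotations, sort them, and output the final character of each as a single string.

rank  rotation           last
    0  $hbdegbdahgddafhe  e
    1  afhe$hbdegbdahgdd  d
    2  ahgddafhe$hbdegbd  d
    3  bdahgddafhe$hbdeg  g
    4  bdegbdahgddafhe$h  h
    5  dafhe$hbdegbdahgd  d
    6  dahgddafhe$hbdegb  b
    7  ddafhe$hbdegbdahg  g
    8  degbdahgddafhe$hb  b
    9  e$hbdegbdahgddafh  h
   10  egbdahgddafhe$hbd  d
   11  fhe$hbdegbdahgdda  a
   12  gbdahgddafhe$hbde  e
   13  gddafhe$hbdegbdah  h
   14  hbdegbdahgddafhe$  $
   15  he$hbdegbdahgddaf  f
   16  hgddafhe$hbdegbda  a

eddghdbgbhdaeh$fa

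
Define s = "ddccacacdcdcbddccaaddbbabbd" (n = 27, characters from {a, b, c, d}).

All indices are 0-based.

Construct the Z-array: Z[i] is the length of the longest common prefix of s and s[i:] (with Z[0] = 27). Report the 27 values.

Z[0]=27
i=1: outside box; Z[1]=1 scan→box=[1,2)
i=2: outside box; Z[2]=0
i=3: outside box; Z[3]=0
i=4: outside box; Z[4]=0
i=5: outside box; Z[5]=0
i=6: outside box; Z[6]=0
i=7: outside box; Z[7]=0
i=8: outside box; Z[8]=1 scan→box=[8,9)
i=9: outside box; Z[9]=0
i=10: outside box; Z[10]=1 scan→box=[10,11)
i=11: outside box; Z[11]=0
i=12: outside box; Z[12]=0
i=13: outside box; Z[13]=5 scan→box=[13,18)
i=14: min(r-i=4, Z[1]=1)=1; Z[14]=1
i=15: min(r-i=3, Z[2]=0)=0; Z[15]=0
i=16: min(r-i=2, Z[3]=0)=0; Z[16]=0
i=17: min(r-i=1, Z[4]=0)=0; Z[17]=0
i=18: outside box; Z[18]=0
i=19: outside box; Z[19]=2 scan→box=[19,21)
i=20: min(r-i=1, Z[1]=1)=1; Z[20]=1
i=21: outside box; Z[21]=0
i=22: outside box; Z[22]=0
i=23: outside box; Z[23]=0
i=24: outside box; Z[24]=0
i=25: outside box; Z[25]=0
i=26: outside box; Z[26]=1 scan→box=[26,27)

[27, 1, 0, 0, 0, 0, 0, 0, 1, 0, 1, 0, 0, 5, 1, 0, 0, 0, 0, 2, 1, 0, 0, 0, 0, 0, 1]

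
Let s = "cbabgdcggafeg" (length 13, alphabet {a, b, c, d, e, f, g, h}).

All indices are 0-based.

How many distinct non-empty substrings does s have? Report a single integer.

85

sorted suffixes:
  #0 SA[0]=2  'abgdcggafeg'
  #1 SA[1]=9  'afeg'
  #2 SA[2]=1  'babgdcggafeg'
  #3 SA[3]=3  'bgdcggafeg'
  #4 SA[4]=0  'cbabgdcggafeg'
  #5 SA[5]=6  'cggafeg'
  #6 SA[6]=5  'dcggafeg'
  #7 SA[7]=11  'eg'
  #8 SA[8]=10  'feg'
  #9 SA[9]=12  'g'
  #10 SA[10]=8  'gafeg'
  #11 SA[11]=4  'gdcggafeg'
  #12 SA[12]=7  'ggafeg'

SA = [2, 9, 1, 3, 0, 6, 5, 11, 10, 12, 8, 4, 7]
i: (SA[i-1],SA[i]) lcp shared
  1: (2,9) 1 'a'
  2: (9,1) 0 ''
  3: (1,3) 1 'b'
  4: (3,0) 0 ''
  5: (0,6) 1 'c'
  6: (6,5) 0 ''
  7: (5,11) 0 ''
  8: (11,10) 0 ''
  9: (10,12) 0 ''
  10: (12,8) 1 'g'
  11: (8,4) 1 'g'
  12: (4,7) 1 'g'

n(n+1)/2 = 13·14/2 = 91
Σ LCP = 0 + 1 + 0 + 1 + 0 + 1 + 0 + 0 + 0 + 0 + 1 + 1 + 1 = 6
distinct = 91 − 6 = 85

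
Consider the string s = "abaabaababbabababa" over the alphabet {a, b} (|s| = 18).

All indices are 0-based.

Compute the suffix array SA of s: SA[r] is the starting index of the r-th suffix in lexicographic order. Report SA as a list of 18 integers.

[17, 2, 5, 15, 0, 3, 13, 11, 6, 8, 16, 1, 4, 14, 12, 10, 7, 9]

sorted suffixes:
  #0 SA[0]=17  'a'
  #1 SA[1]=2  'aabaababbabababa'
  #2 SA[2]=5  'aababbabababa'
  #3 SA[3]=15  'aba'
  #4 SA[4]=0  'abaabaababbabababa'
  #5 SA[5]=3  'abaababbabababa'
  #6 SA[6]=13  'ababa'
  #7 SA[7]=11  'abababa'
  #8 SA[8]=6  'ababbabababa'
  #9 SA[9]=8  'abbabababa'
  #10 SA[10]=16  'ba'
  #11 SA[11]=1  'baabaababbabababa'
  #12 SA[12]=4  'baababbabababa'
  #13 SA[13]=14  'baba'
  #14 SA[14]=12  'bababa'
  #15 SA[15]=10  'babababa'
  #16 SA[16]=7  'babbabababa'
  #17 SA[17]=9  'bbabababa'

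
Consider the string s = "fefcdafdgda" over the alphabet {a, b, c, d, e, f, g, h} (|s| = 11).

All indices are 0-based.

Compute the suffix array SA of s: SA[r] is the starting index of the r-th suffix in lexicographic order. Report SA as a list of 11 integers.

sorted suffixes:
  #0 SA[0]=10  'a'
  #1 SA[1]=5  'afdgda'
  #2 SA[2]=3  'cdafdgda'
  #3 SA[3]=9  'da'
  #4 SA[4]=4  'dafdgda'
  #5 SA[5]=7  'dgda'
  #6 SA[6]=1  'efcdafdgda'
  #7 SA[7]=2  'fcdafdgda'
  #8 SA[8]=6  'fdgda'
  #9 SA[9]=0  'fefcdafdgda'
  #10 SA[10]=8  'gda'

[10, 5, 3, 9, 4, 7, 1, 2, 6, 0, 8]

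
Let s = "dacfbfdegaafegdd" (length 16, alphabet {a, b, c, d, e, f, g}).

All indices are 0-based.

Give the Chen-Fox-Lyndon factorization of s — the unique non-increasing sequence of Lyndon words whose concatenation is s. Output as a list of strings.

["d", "acfbfdeg", "aafegdd"]

emit factor 1: 'd' (i=0, period=1)
emit factor 2: 'acfbfdeg' (i=1, period=8)
emit factor 3: 'aafegdd' (i=9, period=7)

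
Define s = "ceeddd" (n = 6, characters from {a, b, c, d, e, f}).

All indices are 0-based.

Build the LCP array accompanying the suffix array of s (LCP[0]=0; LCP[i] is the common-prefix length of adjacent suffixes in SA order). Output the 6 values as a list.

[0, 0, 1, 2, 0, 1]

rank | idx | suffix
   0 |   0 | ceeddd
   1 |   5 | d
   2 |   4 | dd
   3 |   3 | ddd
   4 |   2 | eddd
   5 |   1 | eeddd

SA = [0, 5, 4, 3, 2, 1]
rank  pair      lcp
   1  s[0:],s[5:]  0  ''
   2  s[5:],s[4:]  1  'd'
   3  s[4:],s[3:]  2  'dd'
   4  s[3:],s[2:]  0  ''
   5  s[2:],s[1:]  1  'e'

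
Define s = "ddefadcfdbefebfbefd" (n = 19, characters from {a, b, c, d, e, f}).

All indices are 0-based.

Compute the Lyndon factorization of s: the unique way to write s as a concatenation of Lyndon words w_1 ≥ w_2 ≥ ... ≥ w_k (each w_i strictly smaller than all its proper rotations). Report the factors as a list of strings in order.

emit factor 1: 'ddef' (i=0, period=4)
emit factor 2: 'adcfdbefebfbefd' (i=4, period=15)

["ddef", "adcfdbefebfbefd"]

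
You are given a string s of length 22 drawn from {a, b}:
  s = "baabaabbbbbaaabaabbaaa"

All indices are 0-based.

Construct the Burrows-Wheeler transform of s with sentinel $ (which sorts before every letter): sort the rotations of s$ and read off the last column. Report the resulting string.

rank  rotation                 last
    0  $baabaabbbbbaaabaabbaaa  a
    1  a$baabaabbbbbaaabaabbaa  a
    2  aa$baabaabbbbbaaabaabba  a
    3  aaa$baabaabbbbbaaabaabb  b
    4  aaabaabbaaa$baabaabbbbb  b
    5  aabaabbaaa$baabaabbbbba  a
    6  aabaabbbbbaaabaabbaaa$b  b
    7  aabbaaa$baabaabbbbbaaab  b
    8  aabbbbbaaabaabbaaa$baab  b
    9  abaabbaaa$baabaabbbbbaa  a
   10  abaabbbbbaaabaabbaaa$ba  a
   11  abbaaa$baabaabbbbbaaaba  a
   12  abbbbbaaabaabbaaa$baaba  a
   13  baaa$baabaabbbbbaaabaab  b
   14  baaabaabbaaa$baabaabbbb  b
   15  baabaabbbbbaaabaabbaaa$  $
   16  baabbaaa$baabaabbbbbaaa  a
   17  baabbbbbaaabaabbaaa$baa  a
   18  bbaaa$baabaabbbbbaaabaa  a
   19  bbaaabaabbaaa$baabaabbb  b
   20  bbbaaabaabbaaa$baabaabb  b
   21  bbbbaaabaabbaaa$baabaab  b
   22  bbbbbaaabaabbaaa$baabaa  a

aaabbabbbaaaabb$aaabbba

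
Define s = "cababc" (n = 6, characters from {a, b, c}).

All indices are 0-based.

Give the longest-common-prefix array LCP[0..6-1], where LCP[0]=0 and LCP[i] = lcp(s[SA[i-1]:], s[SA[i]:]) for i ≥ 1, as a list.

rank→(start, suffix):
  0 → (1, 'ababc')
  1 → (3, 'abc')
  2 → (2, 'babc')
  3 → (4, 'bc')
  4 → (5, 'c')
  5 → (0, 'cababc')

SA = [1, 3, 2, 4, 5, 0]
rank  pair      lcp
   1  s[1:],s[3:]  2  'ab'
   2  s[3:],s[2:]  0  ''
   3  s[2:],s[4:]  1  'b'
   4  s[4:],s[5:]  0  ''
   5  s[5:],s[0:]  1  'c'

[0, 2, 0, 1, 0, 1]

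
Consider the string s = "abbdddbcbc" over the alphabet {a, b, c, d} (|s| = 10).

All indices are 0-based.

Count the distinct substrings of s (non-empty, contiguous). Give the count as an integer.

rank | idx | suffix
   0 |   0 | abbdddbcbc
   1 |   1 | bbdddbcbc
   2 |   8 | bc
   3 |   6 | bcbc
   4 |   2 | bdddbcbc
   5 |   9 | c
   6 |   7 | cbc
   7 |   5 | dbcbc
   8 |   4 | ddbcbc
   9 |   3 | dddbcbc

SA = [0, 1, 8, 6, 2, 9, 7, 5, 4, 3]
i: (SA[i-1],SA[i]) lcp shared
  1: (0,1) 0 ''
  2: (1,8) 1 'b'
  3: (8,6) 2 'bc'
  4: (6,2) 1 'b'
  5: (2,9) 0 ''
  6: (9,7) 1 'c'
  7: (7,5) 0 ''
  8: (5,4) 1 'd'
  9: (4,3) 2 'dd'

n(n+1)/2 = 10·11/2 = 55
Σ LCP = 0 + 0 + 1 + 2 + 1 + 0 + 1 + 0 + 1 + 2 = 8
distinct = 55 − 8 = 47

47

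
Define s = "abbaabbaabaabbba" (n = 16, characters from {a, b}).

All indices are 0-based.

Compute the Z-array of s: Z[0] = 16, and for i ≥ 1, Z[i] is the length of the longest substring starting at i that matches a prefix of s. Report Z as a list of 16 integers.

Z[0]=16
i=1: outside box; Z[1]=0
i=2: outside box; Z[2]=0
i=3: outside box; Z[3]=1 scan→box=[3,4)
i=4: outside box; Z[4]=6 scan→box=[4,10)
i=5: min(r-i=5, Z[1]=0)=0; Z[5]=0
i=6: min(r-i=4, Z[2]=0)=0; Z[6]=0
i=7: min(r-i=3, Z[3]=1)=1; Z[7]=1
i=8: min(r-i=2, Z[4]=6)=2; Z[8]=2
i=9: min(r-i=1, Z[5]=0)=0; Z[9]=0
i=10: outside box; Z[10]=1 scan→box=[10,11)
i=11: outside box; Z[11]=3 scan→box=[11,14)
i=12: min(r-i=2, Z[1]=0)=0; Z[12]=0
i=13: min(r-i=1, Z[2]=0)=0; Z[13]=0
i=14: outside box; Z[14]=0
i=15: outside box; Z[15]=1 scan→box=[15,16)

[16, 0, 0, 1, 6, 0, 0, 1, 2, 0, 1, 3, 0, 0, 0, 1]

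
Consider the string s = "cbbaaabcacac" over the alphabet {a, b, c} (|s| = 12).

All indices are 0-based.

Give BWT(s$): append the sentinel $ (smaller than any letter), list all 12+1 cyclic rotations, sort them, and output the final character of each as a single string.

rank  rotation       last
    0  $cbbaaabcacac  c
    1  aaabcacac$cbb  b
    2  aabcacac$cbba  a
    3  abcacac$cbbaa  a
    4  ac$cbbaaabcac  c
    5  acac$cbbaaabc  c
    6  baaabcacac$cb  b
    7  bbaaabcacac$c  c
    8  bcacac$cbbaaa  a
    9  c$cbbaaabcaca  a
   10  cac$cbbaaabca  a
   11  cacac$cbbaaab  b
   12  cbbaaabcacac$  $

cbaaccbcaaab$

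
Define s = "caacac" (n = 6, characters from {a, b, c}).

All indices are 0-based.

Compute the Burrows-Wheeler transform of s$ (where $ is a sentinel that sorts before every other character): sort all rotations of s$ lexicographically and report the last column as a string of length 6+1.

cccaa$a

rank  rotation last
    0  $caacac  c
    1  aacac$c  c
    2  ac$caac  c
    3  acac$ca  a
    4  c$caaca  a
    5  caacac$  $
    6  cac$caa  a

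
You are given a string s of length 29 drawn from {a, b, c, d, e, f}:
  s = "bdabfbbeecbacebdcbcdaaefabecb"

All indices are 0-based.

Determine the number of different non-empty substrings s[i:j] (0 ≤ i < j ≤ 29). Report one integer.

404

rank→(start, suffix):
  0 → (20, 'aaefabecb')
  1 → (24, 'abecb')
  2 → (2, 'abfbbeecbacebdcbcdaaefabecb')
  3 → (11, 'acebdcbcdaaefabecb')
  4 → (21, 'aefabecb')
  5 → (28, 'b')
  6 → (10, 'bacebdcbcdaaefabecb')
  7 → (5, 'bbeecbacebdcbcdaaefabecb')
  8 → (17, 'bcdaaefabecb')
  9 → (0, 'bdabfbbeecbacebdcbcdaaefabecb')
  10 → (14, 'bdcbcdaaefabecb')
  11 → (25, 'becb')
  12 → (6, 'beecbacebdcbcdaaefabecb')
  13 → (3, 'bfbbeecbacebdcbcdaaefabecb')
  14 → (27, 'cb')
  15 → (9, 'cbacebdcbcdaaefabecb')
  16 → (16, 'cbcdaaefabecb')
  17 → (18, 'cdaaefabecb')
  18 → (12, 'cebdcbcdaaefabecb')
  19 → (19, 'daaefabecb')
  20 → (1, 'dabfbbeecbacebdcbcdaaefabecb')
  21 → (15, 'dcbcdaaefabecb')
  22 → (13, 'ebdcbcdaaefabecb')
  23 → (26, 'ecb')
  24 → (8, 'ecbacebdcbcdaaefabecb')
  25 → (7, 'eecbacebdcbcdaaefabecb')
  26 → (22, 'efabecb')
  27 → (23, 'fabecb')
  28 → (4, 'fbbeecbacebdcbcdaaefabecb')

SA = [20, 24, 2, 11, 21, 28, 10, 5, 17, 0, 14, 25, 6, 3, 27, 9, 16, 18, 12, 19, 1, 15, 13, 26, 8, 7, 22, 23, 4]
i: (SA[i-1],SA[i]) lcp shared
  1: (20,24) 1 'a'
  2: (24,2) 2 'ab'
  3: (2,11) 1 'a'
  4: (11,21) 1 'a'
  5: (21,28) 0 ''
  6: (28,10) 1 'b'
  7: (10,5) 1 'b'
  8: (5,17) 1 'b'
  9: (17,0) 1 'b'
  10: (0,14) 2 'bd'
  11: (14,25) 1 'b'
  12: (25,6) 2 'be'
  13: (6,3) 1 'b'
  14: (3,27) 0 ''
  15: (27,9) 2 'cb'
  16: (9,16) 2 'cb'
  17: (16,18) 1 'c'
  18: (18,12) 1 'c'
  19: (12,19) 0 ''
  20: (19,1) 2 'da'
  21: (1,15) 1 'd'
  22: (15,13) 0 ''
  23: (13,26) 1 'e'
  24: (26,8) 3 'ecb'
  25: (8,7) 1 'e'
  26: (7,22) 1 'e'
  27: (22,23) 0 ''
  28: (23,4) 1 'f'

n(n+1)/2 = 29·30/2 = 435
Σ LCP = 0 + 1 + 2 + 1 + 1 + 0 + 1 + 1 + 1 + 1 + 2 + 1 + 2 + 1 + 0 + 2 + 2 + 1 + 1 + 0 + 2 + 1 + 0 + 1 + 3 + 1 + 1 + 0 + 1 = 31
distinct = 435 − 31 = 404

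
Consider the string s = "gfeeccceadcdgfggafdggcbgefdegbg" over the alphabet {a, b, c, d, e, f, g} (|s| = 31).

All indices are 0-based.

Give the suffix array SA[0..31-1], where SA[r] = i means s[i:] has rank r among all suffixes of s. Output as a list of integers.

[8, 16, 29, 22, 21, 4, 5, 10, 6, 9, 26, 11, 18, 7, 3, 2, 24, 27, 25, 17, 1, 13, 30, 15, 28, 20, 23, 0, 12, 14, 19]

rank | idx | suffix
   0 |   8 | adcdgfggafdggcbgefdegbg
   1 |  16 | afdggcbgefdegbg
   2 |  29 | bg
   3 |  22 | bgefdegbg
   4 |  21 | cbgefdegbg
   5 |   4 | ccceadcdgfggafdggcbgefdegbg
   6 |   5 | cceadcdgfggafdggcbgefdegbg
   7 |  10 | cdgfggafdggcbgefdegbg
   8 |   6 | ceadcdgfggafdggcbgefdegbg
   9 |   9 | dcdgfggafdggcbgefdegbg
  10 |  26 | degbg
  11 |  11 | dgfggafdggcbgefdegbg
  12 |  18 | dggcbgefdegbg
  13 |   7 | eadcdgfggafdggcbgefdegbg
  14 |   3 | eccceadcdgfggafdggcbgefdegbg
  15 |   2 | eeccceadcdgfggafdggcbgefdegbg
  16 |  24 | efdegbg
  17 |  27 | egbg
  18 |  25 | fdegbg
  19 |  17 | fdggcbgefdegbg
  20 |   1 | feeccceadcdgfggafdggcbgefdegbg
  21 |  13 | fggafdggcbgefdegbg
  22 |  30 | g
  23 |  15 | gafdggcbgefdegbg
  24 |  28 | gbg
  25 |  20 | gcbgefdegbg
  26 |  23 | gefdegbg
  27 |   0 | gfeeccceadcdgfggafdggcbgefdegbg
  28 |  12 | gfggafdggcbgefdegbg
  29 |  14 | ggafdggcbgefdegbg
  30 |  19 | ggcbgefdegbg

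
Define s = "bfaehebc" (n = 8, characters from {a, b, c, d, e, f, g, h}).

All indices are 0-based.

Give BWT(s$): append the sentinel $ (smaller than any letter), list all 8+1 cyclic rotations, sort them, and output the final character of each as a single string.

cfe$bhabe

rank  rotation   last
    0  $bfaehebc  c
    1  aehebc$bf  f
    2  bc$bfaehe  e
    3  bfaehebc$  $
    4  c$bfaeheb  b
    5  ebc$bfaeh  h
    6  ehebc$bfa  a
    7  faehebc$b  b
    8  hebc$bfae  e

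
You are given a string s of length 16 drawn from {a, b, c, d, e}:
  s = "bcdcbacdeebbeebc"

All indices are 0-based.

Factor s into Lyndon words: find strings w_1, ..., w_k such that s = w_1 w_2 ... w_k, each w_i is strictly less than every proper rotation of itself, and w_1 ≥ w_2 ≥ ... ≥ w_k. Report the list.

["bcdc", "b", "acdeebbeebc"]

emit factor 1: 'bcdc' (i=0, period=4)
emit factor 2: 'b' (i=4, period=1)
emit factor 3: 'acdeebbeebc' (i=5, period=11)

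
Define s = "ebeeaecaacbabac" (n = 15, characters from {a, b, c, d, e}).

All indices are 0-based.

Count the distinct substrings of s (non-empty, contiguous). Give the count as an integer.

107

rank | idx | suffix
   0 |   7 | aacbabac
   1 |  11 | abac
   2 |  13 | ac
   3 |   8 | acbabac
   4 |   4 | aecaacbabac
   5 |  10 | babac
   6 |  12 | bac
   7 |   1 | beeaecaacbabac
   8 |  14 | c
   9 |   6 | caacbabac
  10 |   9 | cbabac
  11 |   3 | eaecaacbabac
  12 |   0 | ebeeaecaacbabac
  13 |   5 | ecaacbabac
  14 |   2 | eeaecaacbabac

SA = [7, 11, 13, 8, 4, 10, 12, 1, 14, 6, 9, 3, 0, 5, 2]
[i] adj suffixes → lcp
  [1] 7/11 → 1 ('a')
  [2] 11/13 → 1 ('a')
  [3] 13/8 → 2 ('ac')
  [4] 8/4 → 1 ('a')
  [5] 4/10 → 0 ('')
  [6] 10/12 → 2 ('ba')
  [7] 12/1 → 1 ('b')
  [8] 1/14 → 0 ('')
  [9] 14/6 → 1 ('c')
  [10] 6/9 → 1 ('c')
  [11] 9/3 → 0 ('')
  [12] 3/0 → 1 ('e')
  [13] 0/5 → 1 ('e')
  [14] 5/2 → 1 ('e')

n(n+1)/2 = 15·16/2 = 120
Σ LCP = 0 + 1 + 1 + 2 + 1 + 0 + 2 + 1 + 0 + 1 + 1 + 0 + 1 + 1 + 1 = 13
distinct = 120 − 13 = 107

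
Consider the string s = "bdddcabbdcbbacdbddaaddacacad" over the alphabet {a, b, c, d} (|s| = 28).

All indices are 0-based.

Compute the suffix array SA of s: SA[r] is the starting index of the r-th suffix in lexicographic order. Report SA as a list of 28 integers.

sorted suffixes:
  #0 SA[0]=18  'aaddacacad'
  #1 SA[1]=5  'abbdcbbacdbddaaddacacad'
  #2 SA[2]=22  'acacad'
  #3 SA[3]=24  'acad'
  #4 SA[4]=12  'acdbddaaddacacad'
  #5 SA[5]=26  'ad'
  #6 SA[6]=19  'addacacad'
  #7 SA[7]=11  'bacdbddaaddacacad'
  #8 SA[8]=10  'bbacdbddaaddacacad'
  #9 SA[9]=6  'bbdcbbacdbddaaddacacad'
  #10 SA[10]=7  'bdcbbacdbddaaddacacad'
  #11 SA[11]=15  'bddaaddacacad'
  #12 SA[12]=0  'bdddcabbdcbbacdbddaaddacacad'
  #13 SA[13]=4  'cabbdcbbacdbddaaddacacad'
  #14 SA[14]=23  'cacad'
  #15 SA[15]=25  'cad'
  #16 SA[16]=9  'cbbacdbddaaddacacad'
  #17 SA[17]=13  'cdbddaaddacacad'
  #18 SA[18]=27  'd'
  #19 SA[19]=17  'daaddacacad'
  #20 SA[20]=21  'dacacad'
  #21 SA[21]=14  'dbddaaddacacad'
  #22 SA[22]=3  'dcabbdcbbacdbddaaddacacad'
  #23 SA[23]=8  'dcbbacdbddaaddacacad'
  #24 SA[24]=16  'ddaaddacacad'
  #25 SA[25]=20  'ddacacad'
  #26 SA[26]=2  'ddcabbdcbbacdbddaaddacacad'
  #27 SA[27]=1  'dddcabbdcbbacdbddaaddacacad'

[18, 5, 22, 24, 12, 26, 19, 11, 10, 6, 7, 15, 0, 4, 23, 25, 9, 13, 27, 17, 21, 14, 3, 8, 16, 20, 2, 1]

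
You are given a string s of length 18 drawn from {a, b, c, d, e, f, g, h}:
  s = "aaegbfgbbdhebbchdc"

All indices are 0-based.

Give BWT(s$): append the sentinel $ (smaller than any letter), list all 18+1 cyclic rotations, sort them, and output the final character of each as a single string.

rank  rotation             last
    0  $aaegbfgbbdhebbchdc  c
    1  aaegbfgbbdhebbchdc$  $
    2  aegbfgbbdhebbchdc$a  a
    3  bbchdc$aaegbfgbbdhe  e
    4  bbdhebbchdc$aaegbfg  g
    5  bchdc$aaegbfgbbdheb  b
    6  bdhebbchdc$aaegbfgb  b
    7  bfgbbdhebbchdc$aaeg  g
    8  c$aaegbfgbbdhebbchd  d
    9  chdc$aaegbfgbbdhebb  b
   10  dc$aaegbfgbbdhebbch  h
   11  dhebbchdc$aaegbfgbb  b
   12  ebbchdc$aaegbfgbbdh  h
   13  egbfgbbdhebbchdc$aa  a
   14  fgbbdhebbchdc$aaegb  b
   15  gbbdhebbchdc$aaegbf  f
   16  gbfgbbdhebbchdc$aae  e
   17  hdc$aaegbfgbbdhebbc  c
   18  hebbchdc$aaegbfgbbd  d

c$aegbbgdbhbhabfecd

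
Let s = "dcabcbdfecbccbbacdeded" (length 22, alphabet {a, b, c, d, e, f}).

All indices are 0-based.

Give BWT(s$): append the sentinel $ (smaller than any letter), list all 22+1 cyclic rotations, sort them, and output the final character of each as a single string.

rank  rotation                 last
    0  $dcabcbdfecbccbbacdeded  d
    1  abcbdfecbccbbacdeded$dc  c
    2  acdeded$dcabcbdfecbccbb  b
    3  bacdeded$dcabcbdfecbccb  b
    4  bbacdeded$dcabcbdfecbcc  c
    5  bcbdfecbccbbacdeded$dca  a
    6  bccbbacdeded$dcabcbdfec  c
    7  bdfecbccbbacdeded$dcabc  c
    8  cabcbdfecbccbbacdeded$d  d
    9  cbbacdeded$dcabcbdfecbc  c
   10  cbccbbacdeded$dcabcbdfe  e
   11  cbdfecbccbbacdeded$dcab  b
   12  ccbbacdeded$dcabcbdfecb  b
   13  cdeded$dcabcbdfecbccbba  a
   14  d$dcabcbdfecbccbbacdede  e
   15  dcabcbdfecbccbbacdeded$  $
   16  ded$dcabcbdfecbccbbacde  e
   17  deded$dcabcbdfecbccbbac  c
   18  dfecbccbbacdeded$dcabcb  b
   19  ecbccbbacdeded$dcabcbdf  f
   20  ed$dcabcbdfecbccbbacded  d
   21  eded$dcabcbdfecbccbbacd  d
   22  fecbccbbacdeded$dcabcbd  d

dcbbcaccdcebbae$ecbfddd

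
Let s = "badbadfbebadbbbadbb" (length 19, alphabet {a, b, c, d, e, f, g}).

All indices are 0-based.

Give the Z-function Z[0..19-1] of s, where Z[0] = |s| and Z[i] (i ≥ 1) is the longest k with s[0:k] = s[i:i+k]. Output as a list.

[19, 0, 0, 3, 0, 0, 0, 1, 0, 4, 0, 0, 1, 1, 4, 0, 0, 1, 1]

Z[0]=19
i=1: outside box; Z[1]=0
i=2: outside box; Z[2]=0
i=3: outside box; Z[3]=3 extend→box=[3,6)
i=4: min(r-i=2, Z[1]=0)=0; Z[4]=0
i=5: min(r-i=1, Z[2]=0)=0; Z[5]=0
i=6: outside box; Z[6]=0
i=7: outside box; Z[7]=1 extend→box=[7,8)
i=8: outside box; Z[8]=0
i=9: outside box; Z[9]=4 extend→box=[9,13)
i=10: min(r-i=3, Z[1]=0)=0; Z[10]=0
i=11: min(r-i=2, Z[2]=0)=0; Z[11]=0
i=12: min(r-i=1, Z[3]=3)=1; Z[12]=1
i=13: outside box; Z[13]=1 extend→box=[13,14)
i=14: outside box; Z[14]=4 extend→box=[14,18)
i=15: min(r-i=3, Z[1]=0)=0; Z[15]=0
i=16: min(r-i=2, Z[2]=0)=0; Z[16]=0
i=17: min(r-i=1, Z[3]=3)=1; Z[17]=1
i=18: outside box; Z[18]=1 extend→box=[18,19)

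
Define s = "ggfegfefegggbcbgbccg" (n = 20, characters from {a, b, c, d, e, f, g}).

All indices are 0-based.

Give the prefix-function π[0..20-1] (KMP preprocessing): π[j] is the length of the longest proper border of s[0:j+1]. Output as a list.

π[0] = 0
j=1 s[j]='g': π[1]=1 (border 'g')
j=2 s[j]='f': k: 1→0; π[2]=0 (border '')
j=3 s[j]='e': π[3]=0 (border '')
j=4 s[j]='g': π[4]=1 (border 'g')
j=5 s[j]='f': k: 1→0; π[5]=0 (border '')
j=6 s[j]='e': π[6]=0 (border '')
j=7 s[j]='f': π[7]=0 (border '')
j=8 s[j]='e': π[8]=0 (border '')
j=9 s[j]='g': π[9]=1 (border 'g')
j=10 s[j]='g': π[10]=2 (border 'gg')
j=11 s[j]='g': k: 2→1; π[11]=2 (border 'gg')
j=12 s[j]='b': k: 2→1→0; π[12]=0 (border '')
j=13 s[j]='c': π[13]=0 (border '')
j=14 s[j]='b': π[14]=0 (border '')
j=15 s[j]='g': π[15]=1 (border 'g')
j=16 s[j]='b': k: 1→0; π[16]=0 (border '')
j=17 s[j]='c': π[17]=0 (border '')
j=18 s[j]='c': π[18]=0 (border '')
j=19 s[j]='g': π[19]=1 (border 'g')

[0, 1, 0, 0, 1, 0, 0, 0, 0, 1, 2, 2, 0, 0, 0, 1, 0, 0, 0, 1]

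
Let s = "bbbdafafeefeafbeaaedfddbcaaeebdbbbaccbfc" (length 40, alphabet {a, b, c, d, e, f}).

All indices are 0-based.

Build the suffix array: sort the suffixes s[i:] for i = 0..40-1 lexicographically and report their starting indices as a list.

rank | idx | suffix
   0 |  16 | aaedfddbcaaeebdbbbaccbfc
   1 |  25 | aaeebdbbbaccbfc
   2 |  34 | accbfc
   3 |  17 | aedfddbcaaeebdbbbaccbfc
   4 |  26 | aeebdbbbaccbfc
   5 |   4 | afafeefeafbeaaedfddbcaaeebdbbbaccbfc
   6 |  12 | afbeaaedfddbcaaeebdbbbaccbfc
   7 |   6 | afeefeafbeaaedfddbcaaeebdbbbaccbfc
   8 |  33 | baccbfc
   9 |  32 | bbaccbfc
  10 |  31 | bbbaccbfc
  11 |   0 | bbbdafafeefeafbeaaedfddbcaaeebdbbbaccbfc
  12 |   1 | bbdafafeefeafbeaaedfddbcaaeebdbbbaccbfc
  13 |  23 | bcaaeebdbbbaccbfc
  14 |   2 | bdafafeefeafbeaaedfddbcaaeebdbbbaccbfc
  15 |  29 | bdbbbaccbfc
  16 |  14 | beaaedfddbcaaeebdbbbaccbfc
  17 |  37 | bfc
  18 |  39 | c
  19 |  24 | caaeebdbbbaccbfc
  20 |  36 | cbfc
  21 |  35 | ccbfc
  22 |   3 | dafafeefeafbeaaedfddbcaaeebdbbbaccbfc
  23 |  30 | dbbbaccbfc
  24 |  22 | dbcaaeebdbbbaccbfc
  25 |  21 | ddbcaaeebdbbbaccbfc
  26 |  19 | dfddbcaaeebdbbbaccbfc
  27 |  15 | eaaedfddbcaaeebdbbbaccbfc
  28 |  11 | eafbeaaedfddbcaaeebdbbbaccbfc
  29 |  28 | ebdbbbaccbfc
  30 |  18 | edfddbcaaeebdbbbaccbfc
  31 |  27 | eebdbbbaccbfc
  32 |   8 | eefeafbeaaedfddbcaaeebdbbbaccbfc
  33 |   9 | efeafbeaaedfddbcaaeebdbbbaccbfc
  34 |   5 | fafeefeafbeaaedfddbcaaeebdbbbaccbfc
  35 |  13 | fbeaaedfddbcaaeebdbbbaccbfc
  36 |  38 | fc
  37 |  20 | fddbcaaeebdbbbaccbfc
  38 |  10 | feafbeaaedfddbcaaeebdbbbaccbfc
  39 |   7 | feefeafbeaaedfddbcaaeebdbbbaccbfc

[16, 25, 34, 17, 26, 4, 12, 6, 33, 32, 31, 0, 1, 23, 2, 29, 14, 37, 39, 24, 36, 35, 3, 30, 22, 21, 19, 15, 11, 28, 18, 27, 8, 9, 5, 13, 38, 20, 10, 7]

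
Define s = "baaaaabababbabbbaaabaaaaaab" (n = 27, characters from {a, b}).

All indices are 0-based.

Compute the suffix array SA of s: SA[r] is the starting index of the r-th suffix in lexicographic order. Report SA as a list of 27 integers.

[20, 21, 1, 22, 2, 23, 16, 3, 24, 17, 4, 25, 18, 5, 7, 9, 12, 26, 19, 0, 15, 6, 8, 11, 14, 10, 13]

rank→(start, suffix):
  0 → (20, 'aaaaaab')
  1 → (21, 'aaaaab')
  2 → (1, 'aaaaabababbabbbaaabaaaaaab')
  3 → (22, 'aaaab')
  4 → (2, 'aaaabababbabbbaaabaaaaaab')
  5 → (23, 'aaab')
  6 → (16, 'aaabaaaaaab')
  7 → (3, 'aaabababbabbbaaabaaaaaab')
  8 → (24, 'aab')
  9 → (17, 'aabaaaaaab')
  10 → (4, 'aabababbabbbaaabaaaaaab')
  11 → (25, 'ab')
  12 → (18, 'abaaaaaab')
  13 → (5, 'abababbabbbaaabaaaaaab')
  14 → (7, 'ababbabbbaaabaaaaaab')
  15 → (9, 'abbabbbaaabaaaaaab')
  16 → (12, 'abbbaaabaaaaaab')
  17 → (26, 'b')
  18 → (19, 'baaaaaab')
  19 → (0, 'baaaaabababbabbbaaabaaaaaab')
  20 → (15, 'baaabaaaaaab')
  21 → (6, 'bababbabbbaaabaaaaaab')
  22 → (8, 'babbabbbaaabaaaaaab')
  23 → (11, 'babbbaaabaaaaaab')
  24 → (14, 'bbaaabaaaaaab')
  25 → (10, 'bbabbbaaabaaaaaab')
  26 → (13, 'bbbaaabaaaaaab')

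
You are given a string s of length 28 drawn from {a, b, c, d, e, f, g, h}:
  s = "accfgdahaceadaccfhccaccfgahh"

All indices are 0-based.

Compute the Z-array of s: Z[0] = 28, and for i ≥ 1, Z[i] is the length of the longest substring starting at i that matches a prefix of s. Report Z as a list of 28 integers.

[28, 0, 0, 0, 0, 0, 1, 0, 2, 0, 0, 1, 0, 4, 0, 0, 0, 0, 0, 0, 5, 0, 0, 0, 0, 1, 0, 0]

Z[0]=28
i=1: i≥r, start 0; Z[1]=0
i=2: i≥r, start 0; Z[2]=0
i=3: i≥r, start 0; Z[3]=0
i=4: i≥r, start 0; Z[4]=0
i=5: i≥r, start 0; Z[5]=0
i=6: i≥r, start 0; Z[6]=1 extend→box=[6,7)
i=7: i≥r, start 0; Z[7]=0
i=8: i≥r, start 0; Z[8]=2 extend→box=[8,10)
i=9: min(r-i=1, Z[1]=0)=0; Z[9]=0
i=10: i≥r, start 0; Z[10]=0
i=11: i≥r, start 0; Z[11]=1 extend→box=[11,12)
i=12: i≥r, start 0; Z[12]=0
i=13: i≥r, start 0; Z[13]=4 extend→box=[13,17)
i=14: min(r-i=3, Z[1]=0)=0; Z[14]=0
i=15: min(r-i=2, Z[2]=0)=0; Z[15]=0
i=16: min(r-i=1, Z[3]=0)=0; Z[16]=0
i=17: i≥r, start 0; Z[17]=0
i=18: i≥r, start 0; Z[18]=0
i=19: i≥r, start 0; Z[19]=0
i=20: i≥r, start 0; Z[20]=5 extend→box=[20,25)
i=21: min(r-i=4, Z[1]=0)=0; Z[21]=0
i=22: min(r-i=3, Z[2]=0)=0; Z[22]=0
i=23: min(r-i=2, Z[3]=0)=0; Z[23]=0
i=24: min(r-i=1, Z[4]=0)=0; Z[24]=0
i=25: i≥r, start 0; Z[25]=1 extend→box=[25,26)
i=26: i≥r, start 0; Z[26]=0
i=27: i≥r, start 0; Z[27]=0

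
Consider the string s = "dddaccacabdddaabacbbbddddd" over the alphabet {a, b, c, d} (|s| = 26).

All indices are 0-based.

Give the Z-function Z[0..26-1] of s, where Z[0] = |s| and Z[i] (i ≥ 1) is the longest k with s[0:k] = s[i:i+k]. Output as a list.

[26, 2, 1, 0, 0, 0, 0, 0, 0, 0, 4, 2, 1, 0, 0, 0, 0, 0, 0, 0, 0, 3, 3, 3, 2, 1]

Z[0]=26
i=1: outside box; Z[1]=2 extend→box=[1,3)
i=2: min(r-i=1, Z[1]=2)=1; Z[2]=1
i=3: outside box; Z[3]=0
i=4: outside box; Z[4]=0
i=5: outside box; Z[5]=0
i=6: outside box; Z[6]=0
i=7: outside box; Z[7]=0
i=8: outside box; Z[8]=0
i=9: outside box; Z[9]=0
i=10: outside box; Z[10]=4 extend→box=[10,14)
i=11: min(r-i=3, Z[1]=2)=2; Z[11]=2
i=12: min(r-i=2, Z[2]=1)=1; Z[12]=1
i=13: min(r-i=1, Z[3]=0)=0; Z[13]=0
i=14: outside box; Z[14]=0
i=15: outside box; Z[15]=0
i=16: outside box; Z[16]=0
i=17: outside box; Z[17]=0
i=18: outside box; Z[18]=0
i=19: outside box; Z[19]=0
i=20: outside box; Z[20]=0
i=21: outside box; Z[21]=3 extend→box=[21,24)
i=22: min(r-i=2, Z[1]=2)=2; Z[22]=3 extend→box=[22,25)
i=23: min(r-i=2, Z[1]=2)=2; Z[23]=3 extend→box=[23,26)
i=24: min(r-i=2, Z[1]=2)=2; Z[24]=2
i=25: min(r-i=1, Z[2]=1)=1; Z[25]=1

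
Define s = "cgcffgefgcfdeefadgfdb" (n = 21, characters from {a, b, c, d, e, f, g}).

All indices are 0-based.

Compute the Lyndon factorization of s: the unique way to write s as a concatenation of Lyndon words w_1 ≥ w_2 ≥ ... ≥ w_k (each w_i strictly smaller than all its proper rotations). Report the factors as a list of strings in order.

emit factor 1: 'cg' (i=0, period=2)
emit factor 2: 'cffgefg' (i=2, period=7)
emit factor 3: 'cfdeef' (i=9, period=6)
emit factor 4: 'adgfdb' (i=15, period=6)

["cg", "cffgefg", "cfdeef", "adgfdb"]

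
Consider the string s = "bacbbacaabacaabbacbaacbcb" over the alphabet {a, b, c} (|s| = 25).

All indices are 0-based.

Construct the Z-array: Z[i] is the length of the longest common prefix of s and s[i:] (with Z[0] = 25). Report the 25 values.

Z[0]=25
i=1: i≥r, start 0; Z[1]=0
i=2: i≥r, start 0; Z[2]=0
i=3: i≥r, start 0; Z[3]=1 scan→box=[3,4)
i=4: i≥r, start 0; Z[4]=3 scan→box=[4,7)
i=5: min(r-i=2, Z[1]=0)=0; Z[5]=0
i=6: min(r-i=1, Z[2]=0)=0; Z[6]=0
i=7: i≥r, start 0; Z[7]=0
i=8: i≥r, start 0; Z[8]=0
i=9: i≥r, start 0; Z[9]=3 scan→box=[9,12)
i=10: min(r-i=2, Z[1]=0)=0; Z[10]=0
i=11: min(r-i=1, Z[2]=0)=0; Z[11]=0
i=12: i≥r, start 0; Z[12]=0
i=13: i≥r, start 0; Z[13]=0
i=14: i≥r, start 0; Z[14]=1 scan→box=[14,15)
i=15: i≥r, start 0; Z[15]=4 scan→box=[15,19)
i=16: min(r-i=3, Z[1]=0)=0; Z[16]=0
i=17: min(r-i=2, Z[2]=0)=0; Z[17]=0
i=18: min(r-i=1, Z[3]=1)=1; Z[18]=2 scan→box=[18,20)
i=19: min(r-i=1, Z[1]=0)=0; Z[19]=0
i=20: i≥r, start 0; Z[20]=0
i=21: i≥r, start 0; Z[21]=0
i=22: i≥r, start 0; Z[22]=1 scan→box=[22,23)
i=23: i≥r, start 0; Z[23]=0
i=24: i≥r, start 0; Z[24]=1 scan→box=[24,25)

[25, 0, 0, 1, 3, 0, 0, 0, 0, 3, 0, 0, 0, 0, 1, 4, 0, 0, 2, 0, 0, 0, 1, 0, 1]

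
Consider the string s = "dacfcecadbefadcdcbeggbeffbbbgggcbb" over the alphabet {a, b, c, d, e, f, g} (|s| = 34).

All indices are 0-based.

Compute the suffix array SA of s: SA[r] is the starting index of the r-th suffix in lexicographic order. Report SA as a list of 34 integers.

[1, 7, 12, 33, 32, 25, 26, 9, 21, 17, 27, 6, 31, 16, 14, 4, 2, 0, 8, 15, 13, 5, 10, 22, 18, 11, 24, 3, 23, 20, 30, 19, 29, 28]

rank | idx | suffix
   0 |   1 | acfcecadbefadcdcbeggbeffbbbgggcbb
   1 |   7 | adbefadcdcbeggbeffbbbgggcbb
   2 |  12 | adcdcbeggbeffbbbgggcbb
   3 |  33 | b
   4 |  32 | bb
   5 |  25 | bbbgggcbb
   6 |  26 | bbgggcbb
   7 |   9 | befadcdcbeggbeffbbbgggcbb
   8 |  21 | beffbbbgggcbb
   9 |  17 | beggbeffbbbgggcbb
  10 |  27 | bgggcbb
  11 |   6 | cadbefadcdcbeggbeffbbbgggcbb
  12 |  31 | cbb
  13 |  16 | cbeggbeffbbbgggcbb
  14 |  14 | cdcbeggbeffbbbgggcbb
  15 |   4 | cecadbefadcdcbeggbeffbbbgggcbb
  16 |   2 | cfcecadbefadcdcbeggbeffbbbgggcbb
  17 |   0 | dacfcecadbefadcdcbeggbeffbbbgggcbb
  18 |   8 | dbefadcdcbeggbeffbbbgggcbb
  19 |  15 | dcbeggbeffbbbgggcbb
  20 |  13 | dcdcbeggbeffbbbgggcbb
  21 |   5 | ecadbefadcdcbeggbeffbbbgggcbb
  22 |  10 | efadcdcbeggbeffbbbgggcbb
  23 |  22 | effbbbgggcbb
  24 |  18 | eggbeffbbbgggcbb
  25 |  11 | fadcdcbeggbeffbbbgggcbb
  26 |  24 | fbbbgggcbb
  27 |   3 | fcecadbefadcdcbeggbeffbbbgggcbb
  28 |  23 | ffbbbgggcbb
  29 |  20 | gbeffbbbgggcbb
  30 |  30 | gcbb
  31 |  19 | ggbeffbbbgggcbb
  32 |  29 | ggcbb
  33 |  28 | gggcbb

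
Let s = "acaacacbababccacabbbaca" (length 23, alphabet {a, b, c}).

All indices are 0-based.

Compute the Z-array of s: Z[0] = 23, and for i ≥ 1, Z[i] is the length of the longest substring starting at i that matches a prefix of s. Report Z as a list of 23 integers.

Z[0]=23
i=1: i≥r, start 0; Z[1]=0
i=2: i≥r, start 0; Z[2]=1 scan→box=[2,3)
i=3: i≥r, start 0; Z[3]=3 scan→box=[3,6)
i=4: min(r-i=2, Z[1]=0)=0; Z[4]=0
i=5: min(r-i=1, Z[2]=1)=1; Z[5]=2 scan→box=[5,7)
i=6: min(r-i=1, Z[1]=0)=0; Z[6]=0
i=7: i≥r, start 0; Z[7]=0
i=8: i≥r, start 0; Z[8]=1 scan→box=[8,9)
i=9: i≥r, start 0; Z[9]=0
i=10: i≥r, start 0; Z[10]=1 scan→box=[10,11)
i=11: i≥r, start 0; Z[11]=0
i=12: i≥r, start 0; Z[12]=0
i=13: i≥r, start 0; Z[13]=0
i=14: i≥r, start 0; Z[14]=3 scan→box=[14,17)
i=15: min(r-i=2, Z[1]=0)=0; Z[15]=0
i=16: min(r-i=1, Z[2]=1)=1; Z[16]=1
i=17: i≥r, start 0; Z[17]=0
i=18: i≥r, start 0; Z[18]=0
i=19: i≥r, start 0; Z[19]=0
i=20: i≥r, start 0; Z[20]=3 scan→box=[20,23)
i=21: min(r-i=2, Z[1]=0)=0; Z[21]=0
i=22: min(r-i=1, Z[2]=1)=1; Z[22]=1

[23, 0, 1, 3, 0, 2, 0, 0, 1, 0, 1, 0, 0, 0, 3, 0, 1, 0, 0, 0, 3, 0, 1]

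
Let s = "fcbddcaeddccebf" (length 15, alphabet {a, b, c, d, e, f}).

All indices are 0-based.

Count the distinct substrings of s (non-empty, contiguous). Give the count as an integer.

rank | idx | suffix
   0 |   6 | aeddccebf
   1 |   2 | bddcaeddccebf
   2 |  13 | bf
   3 |   5 | caeddccebf
   4 |   1 | cbddcaeddccebf
   5 |  10 | ccebf
   6 |  11 | cebf
   7 |   4 | dcaeddccebf
   8 |   9 | dccebf
   9 |   3 | ddcaeddccebf
  10 |   8 | ddccebf
  11 |  12 | ebf
  12 |   7 | eddccebf
  13 |  14 | f
  14 |   0 | fcbddcaeddccebf

SA = [6, 2, 13, 5, 1, 10, 11, 4, 9, 3, 8, 12, 7, 14, 0]
i: (SA[i-1],SA[i]) lcp shared
  1: (6,2) 0 ''
  2: (2,13) 1 'b'
  3: (13,5) 0 ''
  4: (5,1) 1 'c'
  5: (1,10) 1 'c'
  6: (10,11) 1 'c'
  7: (11,4) 0 ''
  8: (4,9) 2 'dc'
  9: (9,3) 1 'd'
  10: (3,8) 3 'ddc'
  11: (8,12) 0 ''
  12: (12,7) 1 'e'
  13: (7,14) 0 ''
  14: (14,0) 1 'f'

n(n+1)/2 = 15·16/2 = 120
Σ LCP = 0 + 0 + 1 + 0 + 1 + 1 + 1 + 0 + 2 + 1 + 3 + 0 + 1 + 0 + 1 = 12
distinct = 120 − 12 = 108

108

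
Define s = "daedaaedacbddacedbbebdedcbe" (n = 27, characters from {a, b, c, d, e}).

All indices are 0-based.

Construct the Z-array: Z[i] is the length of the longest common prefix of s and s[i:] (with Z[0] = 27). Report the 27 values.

Z[0]=27
i=1: i≥r, start 0; Z[1]=0
i=2: i≥r, start 0; Z[2]=0
i=3: i≥r, start 0; Z[3]=2 extend→box=[3,5)
i=4: min(r-i=1, Z[1]=0)=0; Z[4]=0
i=5: i≥r, start 0; Z[5]=0
i=6: i≥r, start 0; Z[6]=0
i=7: i≥r, start 0; Z[7]=2 extend→box=[7,9)
i=8: min(r-i=1, Z[1]=0)=0; Z[8]=0
i=9: i≥r, start 0; Z[9]=0
i=10: i≥r, start 0; Z[10]=0
i=11: i≥r, start 0; Z[11]=1 extend→box=[11,12)
i=12: i≥r, start 0; Z[12]=2 extend→box=[12,14)
i=13: min(r-i=1, Z[1]=0)=0; Z[13]=0
i=14: i≥r, start 0; Z[14]=0
i=15: i≥r, start 0; Z[15]=0
i=16: i≥r, start 0; Z[16]=1 extend→box=[16,17)
i=17: i≥r, start 0; Z[17]=0
i=18: i≥r, start 0; Z[18]=0
i=19: i≥r, start 0; Z[19]=0
i=20: i≥r, start 0; Z[20]=0
i=21: i≥r, start 0; Z[21]=1 extend→box=[21,22)
i=22: i≥r, start 0; Z[22]=0
i=23: i≥r, start 0; Z[23]=1 extend→box=[23,24)
i=24: i≥r, start 0; Z[24]=0
i=25: i≥r, start 0; Z[25]=0
i=26: i≥r, start 0; Z[26]=0

[27, 0, 0, 2, 0, 0, 0, 2, 0, 0, 0, 1, 2, 0, 0, 0, 1, 0, 0, 0, 0, 1, 0, 1, 0, 0, 0]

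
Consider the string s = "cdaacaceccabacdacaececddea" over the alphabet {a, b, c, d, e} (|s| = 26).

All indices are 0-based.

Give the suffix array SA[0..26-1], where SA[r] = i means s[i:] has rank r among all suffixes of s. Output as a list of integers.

sorted suffixes:
  #0 SA[0]=25  'a'
  #1 SA[1]=2  'aacaceccabacdacaececddea'
  #2 SA[2]=10  'abacdacaececddea'
  #3 SA[3]=3  'acaceccabacdacaececddea'
  #4 SA[4]=15  'acaececddea'
  #5 SA[5]=12  'acdacaececddea'
  #6 SA[6]=5  'aceccabacdacaececddea'
  #7 SA[7]=17  'aececddea'
  #8 SA[8]=11  'bacdacaececddea'
  #9 SA[9]=9  'cabacdacaececddea'
  #10 SA[10]=4  'caceccabacdacaececddea'
  #11 SA[11]=16  'caececddea'
  #12 SA[12]=8  'ccabacdacaececddea'
  #13 SA[13]=0  'cdaacaceccabacdacaececddea'
  #14 SA[14]=13  'cdacaececddea'
  #15 SA[15]=21  'cddea'
  #16 SA[16]=6  'ceccabacdacaececddea'
  #17 SA[17]=19  'cecddea'
  #18 SA[18]=1  'daacaceccabacdacaececddea'
  #19 SA[19]=14  'dacaececddea'
  #20 SA[20]=22  'ddea'
  #21 SA[21]=23  'dea'
  #22 SA[22]=24  'ea'
  #23 SA[23]=7  'eccabacdacaececddea'
  #24 SA[24]=20  'ecddea'
  #25 SA[25]=18  'ececddea'

[25, 2, 10, 3, 15, 12, 5, 17, 11, 9, 4, 16, 8, 0, 13, 21, 6, 19, 1, 14, 22, 23, 24, 7, 20, 18]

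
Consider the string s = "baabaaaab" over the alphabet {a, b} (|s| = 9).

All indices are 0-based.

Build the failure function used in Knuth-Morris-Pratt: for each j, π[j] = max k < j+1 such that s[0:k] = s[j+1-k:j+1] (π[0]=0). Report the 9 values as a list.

π[0] = 0
j=1 s[j]='a': π[1]=0 (border '')
j=2 s[j]='a': π[2]=0 (border '')
j=3 s[j]='b': π[3]=1 (border 'b')
j=4 s[j]='a': π[4]=2 (border 'ba')
j=5 s[j]='a': π[5]=3 (border 'baa')
j=6 s[j]='a': k: 3→0; π[6]=0 (border '')
j=7 s[j]='a': π[7]=0 (border '')
j=8 s[j]='b': π[8]=1 (border 'b')

[0, 0, 0, 1, 2, 3, 0, 0, 1]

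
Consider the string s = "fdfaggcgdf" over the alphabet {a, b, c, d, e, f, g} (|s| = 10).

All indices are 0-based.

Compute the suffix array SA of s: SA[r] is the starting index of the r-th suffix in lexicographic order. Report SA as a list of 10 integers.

[3, 6, 8, 1, 9, 2, 0, 5, 7, 4]

sorted suffixes:
  #0 SA[0]=3  'aggcgdf'
  #1 SA[1]=6  'cgdf'
  #2 SA[2]=8  'df'
  #3 SA[3]=1  'dfaggcgdf'
  #4 SA[4]=9  'f'
  #5 SA[5]=2  'faggcgdf'
  #6 SA[6]=0  'fdfaggcgdf'
  #7 SA[7]=5  'gcgdf'
  #8 SA[8]=7  'gdf'
  #9 SA[9]=4  'ggcgdf'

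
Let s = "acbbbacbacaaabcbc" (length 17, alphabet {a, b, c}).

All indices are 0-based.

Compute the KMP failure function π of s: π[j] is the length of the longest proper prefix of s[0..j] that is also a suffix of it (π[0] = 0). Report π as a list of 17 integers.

π[0] = 0
j=1 s[j]='c': π[1]=0 (border '')
j=2 s[j]='b': π[2]=0 (border '')
j=3 s[j]='b': π[3]=0 (border '')
j=4 s[j]='b': π[4]=0 (border '')
j=5 s[j]='a': π[5]=1 (border 'a')
j=6 s[j]='c': π[6]=2 (border 'ac')
j=7 s[j]='b': π[7]=3 (border 'acb')
j=8 s[j]='a': k: 3→0; π[8]=1 (border 'a')
j=9 s[j]='c': π[9]=2 (border 'ac')
j=10 s[j]='a': k: 2→0; π[10]=1 (border 'a')
j=11 s[j]='a': k: 1→0; π[11]=1 (border 'a')
j=12 s[j]='a': k: 1→0; π[12]=1 (border 'a')
j=13 s[j]='b': k: 1→0; π[13]=0 (border '')
j=14 s[j]='c': π[14]=0 (border '')
j=15 s[j]='b': π[15]=0 (border '')
j=16 s[j]='c': π[16]=0 (border '')

[0, 0, 0, 0, 0, 1, 2, 3, 1, 2, 1, 1, 1, 0, 0, 0, 0]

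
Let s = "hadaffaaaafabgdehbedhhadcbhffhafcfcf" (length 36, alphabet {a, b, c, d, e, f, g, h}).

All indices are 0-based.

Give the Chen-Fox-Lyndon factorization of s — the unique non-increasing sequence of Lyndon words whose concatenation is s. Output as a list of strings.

["h", "adaff", "aaaafabgdehbedhhadcbhffhafcfcf"]

emit factor 1: 'h' (i=0, period=1)
emit factor 2: 'adaff' (i=1, period=5)
emit factor 3: 'aaaafabgdehbedhhadcbhffhafcfcf' (i=6, period=30)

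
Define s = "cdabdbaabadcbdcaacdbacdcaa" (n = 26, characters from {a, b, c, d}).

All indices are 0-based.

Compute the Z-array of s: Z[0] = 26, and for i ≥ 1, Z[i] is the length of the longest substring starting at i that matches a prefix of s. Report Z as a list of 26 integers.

Z[0]=26
i=1: i≥r, start 0; Z[1]=0
i=2: i≥r, start 0; Z[2]=0
i=3: i≥r, start 0; Z[3]=0
i=4: i≥r, start 0; Z[4]=0
i=5: i≥r, start 0; Z[5]=0
i=6: i≥r, start 0; Z[6]=0
i=7: i≥r, start 0; Z[7]=0
i=8: i≥r, start 0; Z[8]=0
i=9: i≥r, start 0; Z[9]=0
i=10: i≥r, start 0; Z[10]=0
i=11: i≥r, start 0; Z[11]=1 extend→box=[11,12)
i=12: i≥r, start 0; Z[12]=0
i=13: i≥r, start 0; Z[13]=0
i=14: i≥r, start 0; Z[14]=1 extend→box=[14,15)
i=15: i≥r, start 0; Z[15]=0
i=16: i≥r, start 0; Z[16]=0
i=17: i≥r, start 0; Z[17]=2 extend→box=[17,19)
i=18: min(r-i=1, Z[1]=0)=0; Z[18]=0
i=19: i≥r, start 0; Z[19]=0
i=20: i≥r, start 0; Z[20]=0
i=21: i≥r, start 0; Z[21]=2 extend→box=[21,23)
i=22: min(r-i=1, Z[1]=0)=0; Z[22]=0
i=23: i≥r, start 0; Z[23]=1 extend→box=[23,24)
i=24: i≥r, start 0; Z[24]=0
i=25: i≥r, start 0; Z[25]=0

[26, 0, 0, 0, 0, 0, 0, 0, 0, 0, 0, 1, 0, 0, 1, 0, 0, 2, 0, 0, 0, 2, 0, 1, 0, 0]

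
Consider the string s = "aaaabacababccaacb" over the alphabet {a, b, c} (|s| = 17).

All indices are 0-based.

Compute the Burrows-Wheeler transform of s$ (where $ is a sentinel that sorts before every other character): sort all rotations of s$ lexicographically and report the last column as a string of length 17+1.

rank  rotation            last
    0  $aaaabacababccaacb  b
    1  aaaabacababccaacb$  $
    2  aaabacababccaacb$a  a
    3  aabacababccaacb$aa  a
    4  aacb$aaaabacababcc  c
    5  ababccaacb$aaaabac  c
    6  abacababccaacb$aaa  a
    7  abccaacb$aaaabacab  b
    8  acababccaacb$aaaab  b
    9  acb$aaaabacababcca  a
   10  b$aaaabacababccaac  c
   11  babccaacb$aaaabaca  a
   12  bacababccaacb$aaaa  a
   13  bccaacb$aaaabacaba  a
   14  caacb$aaaabacababc  c
   15  cababccaacb$aaaaba  a
   16  cb$aaaabacababccaa  a
   17  ccaacb$aaaabacabab  b

b$aaccabbacaaacaab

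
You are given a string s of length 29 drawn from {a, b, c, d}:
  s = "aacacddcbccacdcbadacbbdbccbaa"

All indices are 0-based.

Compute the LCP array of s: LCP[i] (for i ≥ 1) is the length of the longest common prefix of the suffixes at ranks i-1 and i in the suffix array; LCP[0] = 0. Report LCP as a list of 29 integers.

rank→(start, suffix):
  0 → (28, 'a')
  1 → (27, 'aa')
  2 → (0, 'aacacddcbccacdcbadacbbdbccbaa')
  3 → (1, 'acacddcbccacdcbadacbbdbccbaa')
  4 → (18, 'acbbdbccbaa')
  5 → (11, 'acdcbadacbbdbccbaa')
  6 → (3, 'acddcbccacdcbadacbbdbccbaa')
  7 → (16, 'adacbbdbccbaa')
  8 → (26, 'baa')
  9 → (15, 'badacbbdbccbaa')
  10 → (20, 'bbdbccbaa')
  11 → (8, 'bccacdcbadacbbdbccbaa')
  12 → (23, 'bccbaa')
  13 → (21, 'bdbccbaa')
  14 → (10, 'cacdcbadacbbdbccbaa')
  15 → (2, 'cacddcbccacdcbadacbbdbccbaa')
  16 → (25, 'cbaa')
  17 → (14, 'cbadacbbdbccbaa')
  18 → (19, 'cbbdbccbaa')
  19 → (7, 'cbccacdcbadacbbdbccbaa')
  20 → (9, 'ccacdcbadacbbdbccbaa')
  21 → (24, 'ccbaa')
  22 → (12, 'cdcbadacbbdbccbaa')
  23 → (4, 'cddcbccacdcbadacbbdbccbaa')
  24 → (17, 'dacbbdbccbaa')
  25 → (22, 'dbccbaa')
  26 → (13, 'dcbadacbbdbccbaa')
  27 → (6, 'dcbccacdcbadacbbdbccbaa')
  28 → (5, 'ddcbccacdcbadacbbdbccbaa')

SA = [28, 27, 0, 1, 18, 11, 3, 16, 26, 15, 20, 8, 23, 21, 10, 2, 25, 14, 19, 7, 9, 24, 12, 4, 17, 22, 13, 6, 5]
[i] adj suffixes → lcp
  [1] 28/27 → 1 ('a')
  [2] 27/0 → 2 ('aa')
  [3] 0/1 → 1 ('a')
  [4] 1/18 → 2 ('ac')
  [5] 18/11 → 2 ('ac')
  [6] 11/3 → 3 ('acd')
  [7] 3/16 → 1 ('a')
  [8] 16/26 → 0 ('')
  [9] 26/15 → 2 ('ba')
  [10] 15/20 → 1 ('b')
  [11] 20/8 → 1 ('b')
  [12] 8/23 → 3 ('bcc')
  [13] 23/21 → 1 ('b')
  [14] 21/10 → 0 ('')
  [15] 10/2 → 4 ('cacd')
  [16] 2/25 → 1 ('c')
  [17] 25/14 → 3 ('cba')
  [18] 14/19 → 2 ('cb')
  [19] 19/7 → 2 ('cb')
  [20] 7/9 → 1 ('c')
  [21] 9/24 → 2 ('cc')
  [22] 24/12 → 1 ('c')
  [23] 12/4 → 2 ('cd')
  [24] 4/17 → 0 ('')
  [25] 17/22 → 1 ('d')
  [26] 22/13 → 1 ('d')
  [27] 13/6 → 3 ('dcb')
  [28] 6/5 → 1 ('d')

[0, 1, 2, 1, 2, 2, 3, 1, 0, 2, 1, 1, 3, 1, 0, 4, 1, 3, 2, 2, 1, 2, 1, 2, 0, 1, 1, 3, 1]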